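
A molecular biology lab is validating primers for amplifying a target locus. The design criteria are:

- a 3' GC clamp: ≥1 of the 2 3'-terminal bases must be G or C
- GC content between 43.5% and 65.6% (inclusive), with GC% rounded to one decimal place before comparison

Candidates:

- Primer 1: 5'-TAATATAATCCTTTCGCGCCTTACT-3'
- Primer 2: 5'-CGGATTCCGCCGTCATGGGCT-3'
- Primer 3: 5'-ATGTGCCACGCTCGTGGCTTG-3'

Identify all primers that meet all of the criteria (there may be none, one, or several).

Primer 1 (25 nt, A=6 T=10 G=2 C=7): 3' end CT has 1 G/C ✓; GC 9/25 = 36.0%, outside 43.5–65.6% ✗ — fails.
Primer 2 (21 nt, A=2 T=5 G=7 C=7): 3' end CT has 1 G/C ✓; GC 14/21 = 66.7%, outside 43.5–65.6% ✗ — fails.
Primer 3 (21 nt, A=2 T=6 G=7 C=6): 3' end TG has 1 G/C ✓; GC 13/21 = 61.9% ✓ — passes.

Primer 3 only.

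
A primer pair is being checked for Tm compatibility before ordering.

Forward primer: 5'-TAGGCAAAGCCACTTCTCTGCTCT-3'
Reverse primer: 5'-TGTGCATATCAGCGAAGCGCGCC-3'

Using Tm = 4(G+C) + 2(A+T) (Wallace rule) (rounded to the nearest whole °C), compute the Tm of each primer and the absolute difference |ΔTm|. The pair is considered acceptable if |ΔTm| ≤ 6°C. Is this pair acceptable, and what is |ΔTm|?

|ΔTm| = 2°C; the pair is acceptable.

Forward: A=5 T=7 G=4 C=8 → Tm = 2·12 + 4·12 = 72°C.
Reverse: A=5 T=4 G=7 C=7 → Tm = 2·9 + 4·14 = 74°C.
|ΔTm| = |72 − 74| = 2°C, ≤ 6°C.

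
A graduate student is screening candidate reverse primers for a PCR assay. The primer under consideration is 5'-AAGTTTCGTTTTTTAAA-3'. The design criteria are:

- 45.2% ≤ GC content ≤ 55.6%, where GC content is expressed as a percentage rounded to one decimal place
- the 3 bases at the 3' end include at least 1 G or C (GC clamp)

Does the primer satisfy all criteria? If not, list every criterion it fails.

Base counts: A=5, T=9, G=2, C=1 (length 17).
GC content: GC 3/17 = 17.6%, outside 45.2–55.6% ✗
GC clamp: 3' end AAA has 0 G/C, need ≥1 ✗

Fails: GC content, GC clamp.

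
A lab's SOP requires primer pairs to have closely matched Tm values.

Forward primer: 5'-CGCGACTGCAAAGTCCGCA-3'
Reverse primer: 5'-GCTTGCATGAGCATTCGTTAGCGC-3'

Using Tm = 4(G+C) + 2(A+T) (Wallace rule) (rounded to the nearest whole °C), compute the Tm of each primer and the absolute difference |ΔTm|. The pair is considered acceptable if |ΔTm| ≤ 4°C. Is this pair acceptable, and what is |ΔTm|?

|ΔTm| = 12°C; the pair is not acceptable.

Forward: A=5 T=2 G=5 C=7 → Tm = 2·7 + 4·12 = 62°C.
Reverse: A=4 T=7 G=7 C=6 → Tm = 2·11 + 4·13 = 74°C.
|ΔTm| = |62 − 74| = 12°C, > 4°C.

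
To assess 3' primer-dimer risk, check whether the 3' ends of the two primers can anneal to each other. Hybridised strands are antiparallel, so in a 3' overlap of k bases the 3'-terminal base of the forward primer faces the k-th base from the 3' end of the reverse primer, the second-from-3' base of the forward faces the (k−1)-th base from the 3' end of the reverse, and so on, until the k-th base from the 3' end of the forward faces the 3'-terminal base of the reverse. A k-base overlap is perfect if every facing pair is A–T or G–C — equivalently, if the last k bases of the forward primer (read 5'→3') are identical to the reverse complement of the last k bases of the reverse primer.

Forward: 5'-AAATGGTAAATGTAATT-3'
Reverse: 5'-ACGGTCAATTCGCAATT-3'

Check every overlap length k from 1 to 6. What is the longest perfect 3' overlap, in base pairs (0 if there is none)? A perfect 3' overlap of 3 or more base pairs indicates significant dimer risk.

Last 6 bases (5'→3') — forward …GTAATT, reverse …GCAATT.
Reverse complement of the reverse primer's last 6 bases: AATTGC; its first k bases are the reverse complement of the reverse primer's last k bases, so a perfect k-base overlap needs the forward primer's last k bases to equal them.
Comparing (forward last k vs required): k=1: T vs A ✗; k=2: TT vs AA ✗; k=3: ATT vs AAT ✗; k=4: AATT vs AATT ✓; k=5: TAATT vs AATTG ✗; k=6: GTAATT vs AATTGC ✗.
Only k = 4 is perfect, so the longest perfect 3' overlap is 4.

Longest perfect overlap: 4 complementary base pairs; significant dimer risk (threshold 3).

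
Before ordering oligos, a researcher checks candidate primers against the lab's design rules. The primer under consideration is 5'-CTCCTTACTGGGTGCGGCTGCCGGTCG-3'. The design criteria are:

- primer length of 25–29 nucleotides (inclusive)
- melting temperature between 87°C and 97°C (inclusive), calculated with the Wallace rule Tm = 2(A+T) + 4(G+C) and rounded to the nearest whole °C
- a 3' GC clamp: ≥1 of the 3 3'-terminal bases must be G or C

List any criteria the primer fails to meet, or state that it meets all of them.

Meets all criteria.

Base counts: A=1, T=7, G=10, C=9 (length 27).
length: length 27 ✓
Tm: Tm = 2·8 + 4·19 = 92°C ✓
GC clamp: 3' end TCG has 2 G/C ✓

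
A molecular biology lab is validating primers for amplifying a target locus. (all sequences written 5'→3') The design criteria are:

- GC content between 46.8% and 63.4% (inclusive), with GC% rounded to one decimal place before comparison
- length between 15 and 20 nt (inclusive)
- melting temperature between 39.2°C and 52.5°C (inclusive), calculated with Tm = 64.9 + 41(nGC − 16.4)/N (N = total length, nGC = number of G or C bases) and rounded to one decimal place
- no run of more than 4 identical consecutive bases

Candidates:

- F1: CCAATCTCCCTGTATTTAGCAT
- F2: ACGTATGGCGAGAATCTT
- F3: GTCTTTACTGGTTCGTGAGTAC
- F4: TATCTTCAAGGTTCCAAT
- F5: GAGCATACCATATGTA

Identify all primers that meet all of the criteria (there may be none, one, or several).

None of the candidates satisfy all criteria.

F1 (22 nt, A=5 T=8 G=2 C=7): GC 9/22 = 40.9%, outside 46.8–63.4% ✗; length 22, outside 15–20 ✗; Tm = 64.9 + 41·(9 − 16.4)/22 = 51.1°C ✓; longest run = 3 ✓ — fails.
F2 (18 nt, A=5 T=5 G=5 C=3): GC 8/18 = 44.4%, outside 46.8–63.4% ✗; length 18 ✓; Tm = 64.9 + 41·(8 − 16.4)/18 = 45.8°C ✓; longest run = 2 ✓ — fails.
F3 (22 nt, A=3 T=9 G=6 C=4): GC 10/22 = 45.5%, outside 46.8–63.4% ✗; length 22, outside 15–20 ✗; Tm = 64.9 + 41·(10 − 16.4)/22 = 53.0°C, outside 39.2–52.5°C ✗; longest run = 3 ✓ — fails.
F4 (18 nt, A=5 T=7 G=2 C=4): GC 6/18 = 33.3%, outside 46.8–63.4% ✗; length 18 ✓; Tm = 64.9 + 41·(6 − 16.4)/18 = 41.2°C ✓; longest run = 2 ✓ — fails.
F5 (16 nt, A=6 T=4 G=3 C=3): GC 6/16 = 37.5%, outside 46.8–63.4% ✗; length 16 ✓; Tm = 64.9 + 41·(6 − 16.4)/16 = 38.3°C, outside 39.2–52.5°C ✗; longest run = 2 ✓ — fails.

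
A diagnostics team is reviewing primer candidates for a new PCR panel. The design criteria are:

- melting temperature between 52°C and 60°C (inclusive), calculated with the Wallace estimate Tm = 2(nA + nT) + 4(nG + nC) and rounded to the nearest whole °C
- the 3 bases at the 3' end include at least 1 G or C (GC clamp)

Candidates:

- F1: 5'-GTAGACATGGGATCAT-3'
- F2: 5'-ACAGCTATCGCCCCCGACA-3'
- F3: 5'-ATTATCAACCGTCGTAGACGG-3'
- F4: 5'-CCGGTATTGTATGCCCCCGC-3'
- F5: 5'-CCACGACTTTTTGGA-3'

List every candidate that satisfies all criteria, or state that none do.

None of the candidates satisfy all criteria.

F1 (16 nt, A=5 T=4 G=5 C=2): Tm = 2·9 + 4·7 = 46°C, outside 52–60°C ✗; 3' end CAT has 1 G/C ✓ — fails.
F2 (19 nt, A=5 T=2 G=3 C=9): Tm = 2·7 + 4·12 = 62°C, outside 52–60°C ✗; 3' end ACA has 1 G/C ✓ — fails.
F3 (21 nt, A=6 T=5 G=5 C=5): Tm = 2·11 + 4·10 = 62°C, outside 52–60°C ✗; 3' end CGG has 3 G/C ✓ — fails.
F4 (20 nt, A=2 T=5 G=5 C=8): Tm = 2·7 + 4·13 = 66°C, outside 52–60°C ✗; 3' end CGC has 3 G/C ✓ — fails.
F5 (15 nt, A=3 T=5 G=3 C=4): Tm = 2·8 + 4·7 = 44°C, outside 52–60°C ✗; 3' end GGA has 2 G/C ✓ — fails.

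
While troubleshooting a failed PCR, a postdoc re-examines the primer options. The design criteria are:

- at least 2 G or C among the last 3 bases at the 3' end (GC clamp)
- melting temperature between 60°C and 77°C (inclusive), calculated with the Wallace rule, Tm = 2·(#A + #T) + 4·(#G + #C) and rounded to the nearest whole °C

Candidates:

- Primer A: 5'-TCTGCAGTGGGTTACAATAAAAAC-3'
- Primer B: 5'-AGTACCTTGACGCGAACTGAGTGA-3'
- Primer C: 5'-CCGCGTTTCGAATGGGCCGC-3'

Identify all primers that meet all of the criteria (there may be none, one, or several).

Primer C only.

Primer A (24 nt, A=9 T=6 G=5 C=4): 3' end AAC has 1 G/C, need ≥2 ✗; Tm = 2·15 + 4·9 = 66°C ✓ — fails.
Primer B (24 nt, A=7 T=5 G=7 C=5): 3' end TGA has 1 G/C, need ≥2 ✗; Tm = 2·12 + 4·12 = 72°C ✓ — fails.
Primer C (20 nt, A=2 T=4 G=7 C=7): 3' end CGC has 3 G/C ✓; Tm = 2·6 + 4·14 = 68°C ✓ — passes.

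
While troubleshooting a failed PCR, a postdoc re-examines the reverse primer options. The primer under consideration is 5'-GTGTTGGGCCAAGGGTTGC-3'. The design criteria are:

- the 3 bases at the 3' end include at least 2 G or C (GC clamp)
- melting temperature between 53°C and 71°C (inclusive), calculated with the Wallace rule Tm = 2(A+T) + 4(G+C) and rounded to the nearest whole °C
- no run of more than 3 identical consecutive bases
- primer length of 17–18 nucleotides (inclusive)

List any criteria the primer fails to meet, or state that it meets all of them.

Fails: length.

Base counts: A=2, T=5, G=9, C=3 (length 19).
GC clamp: 3' end TGC has 2 G/C ✓
Tm: Tm = 2·7 + 4·12 = 62°C ✓
homopolymer run: longest run = 3 ✓
length: length 19, outside 17–18 ✗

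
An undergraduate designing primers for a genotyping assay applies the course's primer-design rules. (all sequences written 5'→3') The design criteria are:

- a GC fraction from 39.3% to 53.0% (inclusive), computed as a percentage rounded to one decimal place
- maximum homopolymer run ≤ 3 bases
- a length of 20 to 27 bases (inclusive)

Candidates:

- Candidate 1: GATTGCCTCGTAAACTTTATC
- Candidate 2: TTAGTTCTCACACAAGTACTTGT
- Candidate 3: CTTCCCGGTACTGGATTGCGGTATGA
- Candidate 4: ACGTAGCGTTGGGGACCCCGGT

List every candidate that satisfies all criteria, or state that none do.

None of the candidates satisfy all criteria.

Candidate 1 (21 nt, A=5 T=8 G=3 C=5): GC 8/21 = 38.1%, outside 39.3–53.0% ✗; longest run = 3 ✓; length 21 ✓ — fails.
Candidate 2 (23 nt, A=6 T=9 G=3 C=5): GC 8/23 = 34.8%, outside 39.3–53.0% ✗; longest run = 2 ✓; length 23 ✓ — fails.
Candidate 3 (26 nt, A=4 T=8 G=8 C=6): GC 14/26 = 53.8%, outside 39.3–53.0% ✗; longest run = 3 ✓; length 26 ✓ — fails.
Candidate 4 (22 nt, A=3 T=4 G=9 C=6): GC 15/22 = 68.2%, outside 39.3–53.0% ✗; longest run = 4, exceeds 3 ✗; length 22 ✓ — fails.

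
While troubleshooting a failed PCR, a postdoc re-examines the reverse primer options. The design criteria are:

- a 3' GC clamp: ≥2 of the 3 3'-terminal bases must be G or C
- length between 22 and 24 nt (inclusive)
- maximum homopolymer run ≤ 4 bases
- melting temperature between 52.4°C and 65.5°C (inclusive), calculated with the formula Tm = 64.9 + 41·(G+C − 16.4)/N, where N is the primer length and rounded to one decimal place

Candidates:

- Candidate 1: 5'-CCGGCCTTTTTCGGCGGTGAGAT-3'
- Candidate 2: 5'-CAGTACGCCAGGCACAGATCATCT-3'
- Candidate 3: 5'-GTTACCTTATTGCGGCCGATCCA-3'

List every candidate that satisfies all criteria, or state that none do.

Candidate 3 only.

Candidate 1 (23 nt, A=2 T=7 G=8 C=6): 3' end GAT has 1 G/C, need ≥2 ✗; length 23 ✓; longest run = 5, exceeds 4 ✗; Tm = 64.9 + 41·(14 − 16.4)/23 = 60.6°C ✓ — fails.
Candidate 2 (24 nt, A=7 T=4 G=5 C=8): 3' end TCT has 1 G/C, need ≥2 ✗; length 24 ✓; longest run = 2 ✓; Tm = 64.9 + 41·(13 − 16.4)/24 = 59.1°C ✓ — fails.
Candidate 3 (23 nt, A=4 T=7 G=5 C=7): 3' end CCA has 2 G/C ✓; length 23 ✓; longest run = 2 ✓; Tm = 64.9 + 41·(12 − 16.4)/23 = 57.1°C ✓ — passes.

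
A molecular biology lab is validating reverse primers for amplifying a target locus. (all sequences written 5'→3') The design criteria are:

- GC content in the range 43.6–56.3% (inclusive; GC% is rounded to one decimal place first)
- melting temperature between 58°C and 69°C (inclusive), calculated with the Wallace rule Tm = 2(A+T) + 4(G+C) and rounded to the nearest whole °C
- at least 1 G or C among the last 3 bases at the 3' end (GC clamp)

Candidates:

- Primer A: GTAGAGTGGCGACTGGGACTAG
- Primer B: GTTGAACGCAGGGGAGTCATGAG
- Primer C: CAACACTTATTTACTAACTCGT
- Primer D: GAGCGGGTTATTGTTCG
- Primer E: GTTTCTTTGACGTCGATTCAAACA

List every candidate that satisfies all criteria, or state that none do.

Primer A (22 nt, A=5 T=4 G=10 C=3): GC 13/22 = 59.1%, outside 43.6–56.3% ✗; Tm = 2·9 + 4·13 = 70°C, outside 58–69°C ✗; 3' end TAG has 1 G/C ✓ — fails.
Primer B (23 nt, A=6 T=4 G=10 C=3): GC 13/23 = 56.5%, outside 43.6–56.3% ✗; Tm = 2·10 + 4·13 = 72°C, outside 58–69°C ✗; 3' end GAG has 2 G/C ✓ — fails.
Primer C (22 nt, A=7 T=8 G=1 C=6): GC 7/22 = 31.8%, outside 43.6–56.3% ✗; Tm = 2·15 + 4·7 = 58°C ✓; 3' end CGT has 2 G/C ✓ — fails.
Primer D (17 nt, A=2 T=6 G=7 C=2): GC 9/17 = 52.9% ✓; Tm = 2·8 + 4·9 = 52°C, outside 58–69°C ✗; 3' end TCG has 2 G/C ✓ — fails.
Primer E (24 nt, A=6 T=9 G=4 C=5): GC 9/24 = 37.5%, outside 43.6–56.3% ✗; Tm = 2·15 + 4·9 = 66°C ✓; 3' end ACA has 1 G/C ✓ — fails.

None of the candidates satisfy all criteria.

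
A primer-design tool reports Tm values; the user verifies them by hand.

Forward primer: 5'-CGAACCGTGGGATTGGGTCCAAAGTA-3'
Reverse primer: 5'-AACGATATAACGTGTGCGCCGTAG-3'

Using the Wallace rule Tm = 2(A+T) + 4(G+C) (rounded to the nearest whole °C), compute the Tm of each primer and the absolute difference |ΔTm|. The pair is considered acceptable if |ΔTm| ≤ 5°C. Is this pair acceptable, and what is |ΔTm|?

Forward: A=7 T=5 G=9 C=5 → Tm = 2·12 + 4·14 = 80°C.
Reverse: A=7 T=5 G=7 C=5 → Tm = 2·12 + 4·12 = 72°C.
|ΔTm| = |80 − 72| = 8°C, > 5°C.

|ΔTm| = 8°C; the pair is not acceptable.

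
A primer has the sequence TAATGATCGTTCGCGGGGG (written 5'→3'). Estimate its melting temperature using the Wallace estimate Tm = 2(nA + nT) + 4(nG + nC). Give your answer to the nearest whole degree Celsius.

Base counts: A=3, T=5, G=8, C=3 (length 19).
Tm = 2·(3+5) + 4·(8+3) = 2·8 + 4·11 = 16 + 44 = 60°C.

60°C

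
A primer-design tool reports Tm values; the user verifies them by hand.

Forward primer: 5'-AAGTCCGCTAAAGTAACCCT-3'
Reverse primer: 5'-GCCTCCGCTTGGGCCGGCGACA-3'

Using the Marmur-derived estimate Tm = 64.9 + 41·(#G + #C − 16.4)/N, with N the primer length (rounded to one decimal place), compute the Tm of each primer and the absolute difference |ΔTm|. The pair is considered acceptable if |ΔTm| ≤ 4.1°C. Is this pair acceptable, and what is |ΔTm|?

|ΔTm| = 16.3°C; the pair is not acceptable.

Forward: G+C = 9, N = 20 → Tm = 64.9 + 41·(9 − 16.4)/20 = 49.7°C.
Reverse: G+C = 17, N = 22 → Tm = 64.9 + 41·(17 − 16.4)/22 = 66.0°C.
|ΔTm| = |49.7 − 66.0| = 16.3°C, > 4.1°C.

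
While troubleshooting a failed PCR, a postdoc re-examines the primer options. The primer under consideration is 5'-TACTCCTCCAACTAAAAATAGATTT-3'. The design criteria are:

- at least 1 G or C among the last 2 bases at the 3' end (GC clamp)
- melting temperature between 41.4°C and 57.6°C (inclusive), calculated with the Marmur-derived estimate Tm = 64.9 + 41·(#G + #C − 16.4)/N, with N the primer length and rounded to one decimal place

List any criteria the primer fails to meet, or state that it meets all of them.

Base counts: A=10, T=8, G=1, C=6 (length 25).
GC clamp: 3' end TT has 0 G/C, need ≥1 ✗
Tm: Tm = 64.9 + 41·(7 − 16.4)/25 = 49.5°C ✓

Fails: GC clamp.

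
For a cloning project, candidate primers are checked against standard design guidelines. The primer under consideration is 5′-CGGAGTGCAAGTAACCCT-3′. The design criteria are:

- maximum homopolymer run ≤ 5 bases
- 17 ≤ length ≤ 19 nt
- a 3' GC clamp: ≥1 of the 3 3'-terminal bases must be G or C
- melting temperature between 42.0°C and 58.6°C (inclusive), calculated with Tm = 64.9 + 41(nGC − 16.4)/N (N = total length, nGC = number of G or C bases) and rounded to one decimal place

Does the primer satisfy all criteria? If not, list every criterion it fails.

Base counts: A=5, T=3, G=5, C=5 (length 18).
homopolymer run: longest run = 3 ✓
length: length 18 ✓
GC clamp: 3' end CCT has 2 G/C ✓
Tm: Tm = 64.9 + 41·(10 − 16.4)/18 = 50.3°C ✓

Meets all criteria.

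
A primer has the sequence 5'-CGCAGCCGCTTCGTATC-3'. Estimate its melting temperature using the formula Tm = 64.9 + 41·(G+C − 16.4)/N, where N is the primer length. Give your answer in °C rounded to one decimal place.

51.9°C

Base counts: A=2, T=4, G=4, C=7; G+C = 11, N = 17.
Tm = 64.9 + 41·(11 − 16.4)/17 = 64.9 + -221.40/17 = 51.9°C.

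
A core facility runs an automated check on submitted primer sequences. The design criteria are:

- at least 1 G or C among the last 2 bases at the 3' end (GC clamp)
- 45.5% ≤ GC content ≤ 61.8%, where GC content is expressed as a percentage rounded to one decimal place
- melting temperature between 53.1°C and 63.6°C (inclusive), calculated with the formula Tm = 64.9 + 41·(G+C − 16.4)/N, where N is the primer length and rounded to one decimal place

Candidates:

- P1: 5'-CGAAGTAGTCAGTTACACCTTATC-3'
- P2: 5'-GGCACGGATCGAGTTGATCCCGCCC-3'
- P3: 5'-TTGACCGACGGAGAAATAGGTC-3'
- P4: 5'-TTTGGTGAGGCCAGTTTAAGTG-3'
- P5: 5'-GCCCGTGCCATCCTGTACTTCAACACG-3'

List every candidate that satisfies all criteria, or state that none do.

P1 (24 nt, A=7 T=7 G=4 C=6): 3' end TC has 1 G/C ✓; GC 10/24 = 41.7%, outside 45.5–61.8% ✗; Tm = 64.9 + 41·(10 − 16.4)/24 = 54.0°C ✓ — fails.
P2 (25 nt, A=4 T=4 G=8 C=9): 3' end CC has 2 G/C ✓; GC 17/25 = 68.0%, outside 45.5–61.8% ✗; Tm = 64.9 + 41·(17 − 16.4)/25 = 65.9°C, outside 53.1–63.6°C ✗ — fails.
P3 (22 nt, A=7 T=4 G=7 C=4): 3' end TC has 1 G/C ✓; GC 11/22 = 50.0% ✓; Tm = 64.9 + 41·(11 − 16.4)/22 = 54.8°C ✓ — passes.
P4 (22 nt, A=4 T=8 G=8 C=2): 3' end TG has 1 G/C ✓; GC 10/22 = 45.5% ✓; Tm = 64.9 + 41·(10 − 16.4)/22 = 53.0°C, outside 53.1–63.6°C ✗ — fails.
P5 (27 nt, A=5 T=6 G=5 C=11): 3' end CG has 2 G/C ✓; GC 16/27 = 59.3% ✓; Tm = 64.9 + 41·(16 − 16.4)/27 = 64.3°C, outside 53.1–63.6°C ✗ — fails.

P3 only.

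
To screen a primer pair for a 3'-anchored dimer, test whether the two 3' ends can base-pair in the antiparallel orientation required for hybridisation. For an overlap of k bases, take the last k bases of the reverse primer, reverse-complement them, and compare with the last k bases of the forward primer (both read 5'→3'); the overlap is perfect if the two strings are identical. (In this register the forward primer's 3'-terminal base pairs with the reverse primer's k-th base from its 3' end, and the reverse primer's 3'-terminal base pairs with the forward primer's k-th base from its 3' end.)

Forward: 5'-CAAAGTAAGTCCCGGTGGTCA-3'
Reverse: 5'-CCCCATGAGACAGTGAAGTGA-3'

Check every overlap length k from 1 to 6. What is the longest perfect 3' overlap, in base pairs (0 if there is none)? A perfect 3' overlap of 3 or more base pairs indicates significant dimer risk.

Longest perfect overlap: 3 complementary base pairs; significant dimer risk (threshold 3).

Last 6 bases (5'→3') — forward …TGGTCA, reverse …AAGTGA.
Reverse complement of the reverse primer's last 6 bases: TCACTT; its first k bases are the reverse complement of the reverse primer's last k bases, so a perfect k-base overlap needs the forward primer's last k bases to equal them.
Comparing (forward last k vs required): k=1: A vs T ✗; k=2: CA vs TC ✗; k=3: TCA vs TCA ✓; k=4: GTCA vs TCAC ✗; k=5: GGTCA vs TCACT ✗; k=6: TGGTCA vs TCACTT ✗.
Only k = 3 is perfect, so the longest perfect 3' overlap is 3.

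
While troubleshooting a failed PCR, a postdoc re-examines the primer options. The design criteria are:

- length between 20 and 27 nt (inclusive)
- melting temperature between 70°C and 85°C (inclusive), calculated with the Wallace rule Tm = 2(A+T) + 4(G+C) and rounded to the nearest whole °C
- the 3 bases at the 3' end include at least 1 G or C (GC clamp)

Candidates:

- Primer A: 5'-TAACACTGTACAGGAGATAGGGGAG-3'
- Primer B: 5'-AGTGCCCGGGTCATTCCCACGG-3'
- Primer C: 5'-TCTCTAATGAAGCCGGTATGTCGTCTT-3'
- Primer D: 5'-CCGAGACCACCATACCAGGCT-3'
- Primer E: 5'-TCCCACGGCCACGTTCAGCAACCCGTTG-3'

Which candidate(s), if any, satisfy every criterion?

Primer A (25 nt, A=9 T=4 G=9 C=3): length 25 ✓; Tm = 2·13 + 4·12 = 74°C ✓; 3' end GAG has 2 G/C ✓ — passes.
Primer B (22 nt, A=3 T=4 G=7 C=8): length 22 ✓; Tm = 2·7 + 4·15 = 74°C ✓; 3' end CGG has 3 G/C ✓ — passes.
Primer C (27 nt, A=5 T=10 G=6 C=6): length 27 ✓; Tm = 2·15 + 4·12 = 78°C ✓; 3' end CTT has 1 G/C ✓ — passes.
Primer D (21 nt, A=6 T=2 G=4 C=9): length 21 ✓; Tm = 2·8 + 4·13 = 68°C, outside 70–85°C ✗; 3' end GCT has 2 G/C ✓ — fails.
Primer E (28 nt, A=5 T=5 G=6 C=12): length 28, outside 20–27 ✗; Tm = 2·10 + 4·18 = 92°C, outside 70–85°C ✗; 3' end TTG has 1 G/C ✓ — fails.

Primer A, Primer B and Primer C.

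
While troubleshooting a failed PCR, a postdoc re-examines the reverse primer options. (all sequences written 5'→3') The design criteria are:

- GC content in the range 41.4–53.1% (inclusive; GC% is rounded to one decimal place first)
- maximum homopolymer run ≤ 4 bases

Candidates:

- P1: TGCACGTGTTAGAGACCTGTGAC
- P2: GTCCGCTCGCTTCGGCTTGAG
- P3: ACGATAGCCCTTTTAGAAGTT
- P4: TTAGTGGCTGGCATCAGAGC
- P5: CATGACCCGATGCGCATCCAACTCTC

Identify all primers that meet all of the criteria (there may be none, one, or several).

P1 only.

P1 (23 nt, A=5 T=6 G=7 C=5): GC 12/23 = 52.2% ✓; longest run = 2 ✓ — passes.
P2 (21 nt, A=1 T=6 G=7 C=7): GC 14/21 = 66.7%, outside 41.4–53.1% ✗; longest run = 2 ✓ — fails.
P3 (21 nt, A=6 T=7 G=4 C=4): GC 8/21 = 38.1%, outside 41.4–53.1% ✗; longest run = 4 ✓ — fails.
P4 (20 nt, A=4 T=5 G=7 C=4): GC 11/20 = 55.0%, outside 41.4–53.1% ✗; longest run = 2 ✓ — fails.
P5 (26 nt, A=6 T=5 G=4 C=11): GC 15/26 = 57.7%, outside 41.4–53.1% ✗; longest run = 3 ✓ — fails.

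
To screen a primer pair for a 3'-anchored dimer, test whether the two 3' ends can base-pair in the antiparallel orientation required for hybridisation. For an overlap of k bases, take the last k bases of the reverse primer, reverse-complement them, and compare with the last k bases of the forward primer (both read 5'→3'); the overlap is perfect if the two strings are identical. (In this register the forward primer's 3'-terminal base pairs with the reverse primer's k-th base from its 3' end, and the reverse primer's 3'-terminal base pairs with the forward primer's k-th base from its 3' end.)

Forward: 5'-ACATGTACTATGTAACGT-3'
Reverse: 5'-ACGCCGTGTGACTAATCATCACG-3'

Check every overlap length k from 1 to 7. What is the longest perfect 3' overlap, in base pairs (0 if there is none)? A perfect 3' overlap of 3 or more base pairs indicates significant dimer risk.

Longest perfect overlap: 3 complementary base pairs; significant dimer risk (threshold 3).

Last 7 bases (5'→3') — forward …GTAACGT, reverse …CATCACG.
Reverse complement of the reverse primer's last 7 bases: CGTGATG; its first k bases are the reverse complement of the reverse primer's last k bases, so a perfect k-base overlap needs the forward primer's last k bases to equal them.
Comparing (forward last k vs required): k=1: T vs C ✗; k=2: GT vs CG ✗; k=3: CGT vs CGT ✓; k=4: ACGT vs CGTG ✗; k=5: AACGT vs CGTGA ✗; k=6: TAACGT vs CGTGAT ✗; k=7: GTAACGT vs CGTGATG ✗.
Only k = 3 is perfect, so the longest perfect 3' overlap is 3.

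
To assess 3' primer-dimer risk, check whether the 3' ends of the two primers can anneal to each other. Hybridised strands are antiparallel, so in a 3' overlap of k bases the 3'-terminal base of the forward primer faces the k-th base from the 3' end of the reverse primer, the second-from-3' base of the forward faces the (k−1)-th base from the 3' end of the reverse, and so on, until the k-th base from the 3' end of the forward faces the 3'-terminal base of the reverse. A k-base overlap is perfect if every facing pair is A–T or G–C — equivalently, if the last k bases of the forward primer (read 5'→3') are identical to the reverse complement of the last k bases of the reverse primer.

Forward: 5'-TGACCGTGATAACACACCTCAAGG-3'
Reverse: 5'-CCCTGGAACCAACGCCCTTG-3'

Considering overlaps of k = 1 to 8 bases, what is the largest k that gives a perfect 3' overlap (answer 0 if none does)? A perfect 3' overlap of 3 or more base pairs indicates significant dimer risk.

Longest perfect overlap: 5 complementary base pairs; significant dimer risk (threshold 3).

Last 8 bases (5'→3') — forward …CCTCAAGG, reverse …CGCCCTTG.
Reverse complement of the reverse primer's last 8 bases: CAAGGGCG; its first k bases are the reverse complement of the reverse primer's last k bases, so a perfect k-base overlap needs the forward primer's last k bases to equal them.
Comparing (forward last k vs required): k=1: G vs C ✗; k=2: GG vs CA ✗; k=3: AGG vs CAA ✗; k=4: AAGG vs CAAG ✗; k=5: CAAGG vs CAAGG ✓; k=6: TCAAGG vs CAAGGG ✗; k=7: CTCAAGG vs CAAGGGC ✗; k=8: CCTCAAGG vs CAAGGGCG ✗.
Only k = 5 is perfect, so the longest perfect 3' overlap is 5.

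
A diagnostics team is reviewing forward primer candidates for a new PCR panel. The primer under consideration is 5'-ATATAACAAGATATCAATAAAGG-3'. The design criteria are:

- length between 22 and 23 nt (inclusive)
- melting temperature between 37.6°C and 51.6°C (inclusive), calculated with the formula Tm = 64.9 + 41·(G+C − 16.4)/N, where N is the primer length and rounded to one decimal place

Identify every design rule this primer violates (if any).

Base counts: A=13, T=5, G=3, C=2 (length 23).
length: length 23 ✓
Tm: Tm = 64.9 + 41·(5 − 16.4)/23 = 44.6°C ✓

Meets all criteria.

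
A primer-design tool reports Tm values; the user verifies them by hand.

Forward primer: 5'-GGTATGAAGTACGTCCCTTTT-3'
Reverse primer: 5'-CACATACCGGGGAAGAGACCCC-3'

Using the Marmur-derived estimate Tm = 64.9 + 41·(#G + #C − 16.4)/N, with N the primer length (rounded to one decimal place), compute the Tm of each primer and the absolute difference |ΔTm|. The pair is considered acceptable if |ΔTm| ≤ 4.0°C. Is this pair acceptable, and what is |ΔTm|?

|ΔTm| = 9.9°C; the pair is not acceptable.

Forward: G+C = 9, N = 21 → Tm = 64.9 + 41·(9 − 16.4)/21 = 50.5°C.
Reverse: G+C = 14, N = 22 → Tm = 64.9 + 41·(14 − 16.4)/22 = 60.4°C.
|ΔTm| = |50.5 − 60.4| = 9.9°C, > 4.0°C.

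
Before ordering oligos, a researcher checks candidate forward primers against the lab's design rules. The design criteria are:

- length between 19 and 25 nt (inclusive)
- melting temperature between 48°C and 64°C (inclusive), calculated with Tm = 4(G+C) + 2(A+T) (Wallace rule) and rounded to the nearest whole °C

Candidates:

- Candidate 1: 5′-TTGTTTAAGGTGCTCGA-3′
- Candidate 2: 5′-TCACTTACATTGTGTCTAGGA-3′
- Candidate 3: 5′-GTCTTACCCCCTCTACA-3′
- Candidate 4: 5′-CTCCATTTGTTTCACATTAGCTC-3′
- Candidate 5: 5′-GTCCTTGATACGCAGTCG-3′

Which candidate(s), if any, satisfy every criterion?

Candidate 1 (17 nt, A=3 T=7 G=5 C=2): length 17, outside 19–25 ✗; Tm = 2·10 + 4·7 = 48°C ✓ — fails.
Candidate 2 (21 nt, A=5 T=8 G=4 C=4): length 21 ✓; Tm = 2·13 + 4·8 = 58°C ✓ — passes.
Candidate 3 (17 nt, A=3 T=5 G=1 C=8): length 17, outside 19–25 ✗; Tm = 2·8 + 4·9 = 52°C ✓ — fails.
Candidate 4 (23 nt, A=4 T=10 G=2 C=7): length 23 ✓; Tm = 2·14 + 4·9 = 64°C ✓ — passes.
Candidate 5 (18 nt, A=3 T=5 G=5 C=5): length 18, outside 19–25 ✗; Tm = 2·8 + 4·10 = 56°C ✓ — fails.

Candidate 2 and Candidate 4.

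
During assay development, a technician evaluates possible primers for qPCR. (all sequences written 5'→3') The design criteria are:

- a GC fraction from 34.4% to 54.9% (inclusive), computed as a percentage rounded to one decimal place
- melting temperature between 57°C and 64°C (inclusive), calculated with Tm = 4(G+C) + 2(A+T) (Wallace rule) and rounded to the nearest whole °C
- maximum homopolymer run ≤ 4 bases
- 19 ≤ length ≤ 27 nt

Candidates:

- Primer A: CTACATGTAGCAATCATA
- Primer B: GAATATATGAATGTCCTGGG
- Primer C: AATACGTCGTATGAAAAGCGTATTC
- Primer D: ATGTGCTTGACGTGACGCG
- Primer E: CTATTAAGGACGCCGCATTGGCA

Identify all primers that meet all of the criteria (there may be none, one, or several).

Primer A (18 nt, A=7 T=5 G=2 C=4): GC 6/18 = 33.3%, outside 34.4–54.9% ✗; Tm = 2·12 + 4·6 = 48°C, outside 57–64°C ✗; longest run = 2 ✓; length 18, outside 19–27 ✗ — fails.
Primer B (20 nt, A=6 T=6 G=6 C=2): GC 8/20 = 40.0% ✓; Tm = 2·12 + 4·8 = 56°C, outside 57–64°C ✗; longest run = 3 ✓; length 20 ✓ — fails.
Primer C (25 nt, A=9 T=7 G=5 C=4): GC 9/25 = 36.0% ✓; Tm = 2·16 + 4·9 = 68°C, outside 57–64°C ✗; longest run = 4 ✓; length 25 ✓ — fails.
Primer D (19 nt, A=3 T=5 G=7 C=4): GC 11/19 = 57.9%, outside 34.4–54.9% ✗; Tm = 2·8 + 4·11 = 60°C ✓; longest run = 2 ✓; length 19 ✓ — fails.
Primer E (23 nt, A=6 T=5 G=6 C=6): GC 12/23 = 52.2% ✓; Tm = 2·11 + 4·12 = 70°C, outside 57–64°C ✗; longest run = 2 ✓; length 23 ✓ — fails.

None of the candidates satisfy all criteria.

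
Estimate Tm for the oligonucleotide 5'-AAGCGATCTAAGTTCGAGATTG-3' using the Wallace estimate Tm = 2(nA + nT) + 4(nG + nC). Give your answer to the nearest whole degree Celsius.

62°C

Base counts: A=7, T=6, G=6, C=3 (length 22).
Tm = 2·(7+6) + 4·(6+3) = 2·13 + 4·9 = 26 + 36 = 62°C.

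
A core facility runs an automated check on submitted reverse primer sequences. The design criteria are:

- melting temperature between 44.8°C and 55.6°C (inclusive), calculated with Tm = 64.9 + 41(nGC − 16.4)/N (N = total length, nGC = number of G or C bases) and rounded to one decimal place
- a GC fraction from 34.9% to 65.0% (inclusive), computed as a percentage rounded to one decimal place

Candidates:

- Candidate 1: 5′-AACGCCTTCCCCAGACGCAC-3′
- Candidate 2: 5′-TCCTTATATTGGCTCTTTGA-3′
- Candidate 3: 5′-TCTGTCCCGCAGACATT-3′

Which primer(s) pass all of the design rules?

Candidate 1 (20 nt, A=5 T=2 G=3 C=10): Tm = 64.9 + 41·(13 − 16.4)/20 = 57.9°C, outside 44.8–55.6°C ✗; GC 13/20 = 65.0% ✓ — fails.
Candidate 2 (20 nt, A=3 T=10 G=3 C=4): Tm = 64.9 + 41·(7 − 16.4)/20 = 45.6°C ✓; GC 7/20 = 35.0% ✓ — passes.
Candidate 3 (17 nt, A=3 T=5 G=3 C=6): Tm = 64.9 + 41·(9 − 16.4)/17 = 47.1°C ✓; GC 9/17 = 52.9% ✓ — passes.

Candidate 2 and Candidate 3.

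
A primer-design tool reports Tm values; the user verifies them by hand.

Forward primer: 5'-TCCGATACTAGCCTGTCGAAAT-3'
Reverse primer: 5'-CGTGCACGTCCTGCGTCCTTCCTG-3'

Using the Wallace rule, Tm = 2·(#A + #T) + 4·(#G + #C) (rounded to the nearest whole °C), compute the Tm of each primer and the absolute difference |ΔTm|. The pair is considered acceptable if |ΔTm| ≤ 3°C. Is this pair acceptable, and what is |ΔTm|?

Forward: A=6 T=6 G=4 C=6 → Tm = 2·12 + 4·10 = 64°C.
Reverse: A=1 T=7 G=6 C=10 → Tm = 2·8 + 4·16 = 80°C.
|ΔTm| = |64 − 80| = 16°C, > 3°C.

|ΔTm| = 16°C; the pair is not acceptable.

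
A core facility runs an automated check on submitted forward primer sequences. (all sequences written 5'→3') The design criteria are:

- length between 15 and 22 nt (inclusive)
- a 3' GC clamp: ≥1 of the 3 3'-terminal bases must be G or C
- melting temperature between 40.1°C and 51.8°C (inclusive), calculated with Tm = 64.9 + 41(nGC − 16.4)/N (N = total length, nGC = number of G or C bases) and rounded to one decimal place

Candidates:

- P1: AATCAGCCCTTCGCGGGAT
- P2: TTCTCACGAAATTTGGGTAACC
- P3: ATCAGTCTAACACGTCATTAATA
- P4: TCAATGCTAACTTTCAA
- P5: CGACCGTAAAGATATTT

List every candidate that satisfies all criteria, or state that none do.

P2 only.

P1 (19 nt, A=4 T=4 G=5 C=6): length 19 ✓; 3' end GAT has 1 G/C ✓; Tm = 64.9 + 41·(11 − 16.4)/19 = 53.2°C, outside 40.1–51.8°C ✗ — fails.
P2 (22 nt, A=6 T=7 G=4 C=5): length 22 ✓; 3' end ACC has 2 G/C ✓; Tm = 64.9 + 41·(9 − 16.4)/22 = 51.1°C ✓ — passes.
P3 (23 nt, A=9 T=7 G=2 C=5): length 23, outside 15–22 ✗; 3' end ATA has 0 G/C, need ≥1 ✗; Tm = 64.9 + 41·(7 − 16.4)/23 = 48.1°C ✓ — fails.
P4 (17 nt, A=6 T=6 G=1 C=4): length 17 ✓; 3' end CAA has 1 G/C ✓; Tm = 64.9 + 41·(5 − 16.4)/17 = 37.4°C, outside 40.1–51.8°C ✗ — fails.
P5 (17 nt, A=6 T=5 G=3 C=3): length 17 ✓; 3' end TTT has 0 G/C, need ≥1 ✗; Tm = 64.9 + 41·(6 − 16.4)/17 = 39.8°C, outside 40.1–51.8°C ✗ — fails.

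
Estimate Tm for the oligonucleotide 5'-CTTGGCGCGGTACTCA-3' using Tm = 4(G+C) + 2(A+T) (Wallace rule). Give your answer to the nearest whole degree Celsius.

52°C

Base counts: A=2, T=4, G=5, C=5 (length 16).
Tm = 2·(2+4) + 4·(5+5) = 2·6 + 4·10 = 12 + 40 = 52°C.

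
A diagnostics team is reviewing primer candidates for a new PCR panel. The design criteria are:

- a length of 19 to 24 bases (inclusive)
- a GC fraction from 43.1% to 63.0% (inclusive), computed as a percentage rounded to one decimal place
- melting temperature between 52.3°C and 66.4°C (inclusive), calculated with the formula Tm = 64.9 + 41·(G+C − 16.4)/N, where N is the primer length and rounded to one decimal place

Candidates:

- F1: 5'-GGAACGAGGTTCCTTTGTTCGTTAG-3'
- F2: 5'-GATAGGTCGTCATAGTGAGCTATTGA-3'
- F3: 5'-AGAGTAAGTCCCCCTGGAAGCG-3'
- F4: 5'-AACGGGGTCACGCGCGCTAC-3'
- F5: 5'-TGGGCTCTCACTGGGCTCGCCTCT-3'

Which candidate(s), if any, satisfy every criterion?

F1 (25 nt, A=4 T=9 G=8 C=4): length 25, outside 19–24 ✗; GC 12/25 = 48.0% ✓; Tm = 64.9 + 41·(12 − 16.4)/25 = 57.7°C ✓ — fails.
F2 (26 nt, A=7 T=8 G=8 C=3): length 26, outside 19–24 ✗; GC 11/26 = 42.3%, outside 43.1–63.0% ✗; Tm = 64.9 + 41·(11 − 16.4)/26 = 56.4°C ✓ — fails.
F3 (22 nt, A=6 T=3 G=7 C=6): length 22 ✓; GC 13/22 = 59.1% ✓; Tm = 64.9 + 41·(13 − 16.4)/22 = 58.6°C ✓ — passes.
F4 (20 nt, A=4 T=2 G=7 C=7): length 20 ✓; GC 14/20 = 70.0%, outside 43.1–63.0% ✗; Tm = 64.9 + 41·(14 − 16.4)/20 = 60.0°C ✓ — fails.
F5 (24 nt, A=1 T=7 G=7 C=9): length 24 ✓; GC 16/24 = 66.7%, outside 43.1–63.0% ✗; Tm = 64.9 + 41·(16 − 16.4)/24 = 64.2°C ✓ — fails.

F3 only.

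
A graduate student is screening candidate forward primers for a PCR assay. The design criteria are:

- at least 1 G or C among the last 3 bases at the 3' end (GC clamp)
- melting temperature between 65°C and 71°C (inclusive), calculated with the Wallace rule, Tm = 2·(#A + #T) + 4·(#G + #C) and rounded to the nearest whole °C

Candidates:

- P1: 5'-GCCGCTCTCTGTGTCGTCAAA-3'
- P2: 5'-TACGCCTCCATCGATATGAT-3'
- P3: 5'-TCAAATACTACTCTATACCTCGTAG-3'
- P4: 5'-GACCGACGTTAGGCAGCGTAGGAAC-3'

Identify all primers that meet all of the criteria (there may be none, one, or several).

P1 (21 nt, A=3 T=6 G=5 C=7): 3' end AAA has 0 G/C, need ≥1 ✗; Tm = 2·9 + 4·12 = 66°C ✓ — fails.
P2 (20 nt, A=5 T=6 G=3 C=6): 3' end GAT has 1 G/C ✓; Tm = 2·11 + 4·9 = 58°C, outside 65–71°C ✗ — fails.
P3 (25 nt, A=8 T=8 G=2 C=7): 3' end TAG has 1 G/C ✓; Tm = 2·16 + 4·9 = 68°C ✓ — passes.
P4 (25 nt, A=7 T=3 G=9 C=6): 3' end AAC has 1 G/C ✓; Tm = 2·10 + 4·15 = 80°C, outside 65–71°C ✗ — fails.

P3 only.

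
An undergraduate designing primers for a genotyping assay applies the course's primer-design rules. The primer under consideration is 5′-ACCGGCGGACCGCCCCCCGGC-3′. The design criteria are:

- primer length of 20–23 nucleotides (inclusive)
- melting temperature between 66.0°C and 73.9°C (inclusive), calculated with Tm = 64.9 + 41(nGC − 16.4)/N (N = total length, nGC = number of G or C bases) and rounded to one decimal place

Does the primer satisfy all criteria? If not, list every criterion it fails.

Meets all criteria.

Base counts: A=2, T=0, G=7, C=12 (length 21).
length: length 21 ✓
Tm: Tm = 64.9 + 41·(19 − 16.4)/21 = 70.0°C ✓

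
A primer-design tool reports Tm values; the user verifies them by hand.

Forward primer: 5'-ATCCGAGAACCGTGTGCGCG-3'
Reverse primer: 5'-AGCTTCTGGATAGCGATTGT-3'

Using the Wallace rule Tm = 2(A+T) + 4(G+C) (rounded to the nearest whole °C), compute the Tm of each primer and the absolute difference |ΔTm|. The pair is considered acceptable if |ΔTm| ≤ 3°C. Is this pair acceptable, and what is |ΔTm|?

|ΔTm| = 8°C; the pair is not acceptable.

Forward: A=4 T=3 G=7 C=6 → Tm = 2·7 + 4·13 = 66°C.
Reverse: A=4 T=7 G=6 C=3 → Tm = 2·11 + 4·9 = 58°C.
|ΔTm| = |66 − 58| = 8°C, > 3°C.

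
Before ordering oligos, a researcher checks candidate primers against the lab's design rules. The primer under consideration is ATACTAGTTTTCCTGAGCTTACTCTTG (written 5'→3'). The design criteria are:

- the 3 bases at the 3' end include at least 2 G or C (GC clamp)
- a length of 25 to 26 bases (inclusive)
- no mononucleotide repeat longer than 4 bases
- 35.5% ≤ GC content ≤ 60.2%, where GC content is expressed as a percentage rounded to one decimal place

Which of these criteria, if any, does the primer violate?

Fails: GC clamp, length.

Base counts: A=5, T=12, G=4, C=6 (length 27).
GC clamp: 3' end TTG has 1 G/C, need ≥2 ✗
length: length 27, outside 25–26 ✗
homopolymer run: longest run = 4 ✓
GC content: GC 10/27 = 37.0% ✓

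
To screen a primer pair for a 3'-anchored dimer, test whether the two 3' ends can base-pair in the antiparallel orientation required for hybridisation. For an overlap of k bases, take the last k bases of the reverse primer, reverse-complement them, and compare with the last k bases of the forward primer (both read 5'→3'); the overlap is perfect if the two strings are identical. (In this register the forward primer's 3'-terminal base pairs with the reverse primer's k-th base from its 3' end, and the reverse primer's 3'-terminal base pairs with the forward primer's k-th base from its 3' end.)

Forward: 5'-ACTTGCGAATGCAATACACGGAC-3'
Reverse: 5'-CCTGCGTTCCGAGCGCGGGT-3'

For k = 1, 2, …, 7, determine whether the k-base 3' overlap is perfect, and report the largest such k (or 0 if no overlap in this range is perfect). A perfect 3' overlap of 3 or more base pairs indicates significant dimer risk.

Last 7 bases (5'→3') — forward …CACGGAC, reverse …CGCGGGT.
Reverse complement of the reverse primer's last 7 bases: ACCCGCG; its first k bases are the reverse complement of the reverse primer's last k bases, so a perfect k-base overlap needs the forward primer's last k bases to equal them.
Comparing (forward last k vs required): k=1: C vs A ✗; k=2: AC vs AC ✓; k=3: GAC vs ACC ✗; k=4: GGAC vs ACCC ✗; k=5: CGGAC vs ACCCG ✗; k=6: ACGGAC vs ACCCGC ✗; k=7: CACGGAC vs ACCCGCG ✗.
Only k = 2 is perfect, so the longest perfect 3' overlap is 2.

Longest perfect overlap: 2 complementary base pairs; below the dimer-risk threshold (threshold 3).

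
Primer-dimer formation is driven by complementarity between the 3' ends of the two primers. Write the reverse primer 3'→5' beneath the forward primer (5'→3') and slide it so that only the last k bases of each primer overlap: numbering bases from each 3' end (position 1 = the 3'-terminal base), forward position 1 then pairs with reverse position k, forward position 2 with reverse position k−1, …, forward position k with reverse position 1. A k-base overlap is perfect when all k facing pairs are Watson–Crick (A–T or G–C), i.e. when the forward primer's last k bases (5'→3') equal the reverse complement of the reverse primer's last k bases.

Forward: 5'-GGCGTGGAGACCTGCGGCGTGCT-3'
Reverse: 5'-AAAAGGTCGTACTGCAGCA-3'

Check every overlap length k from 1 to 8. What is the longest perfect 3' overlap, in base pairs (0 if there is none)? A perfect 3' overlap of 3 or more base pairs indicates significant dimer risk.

Longest perfect overlap: 4 complementary base pairs; significant dimer risk (threshold 3).

Last 8 bases (5'→3') — forward …GGCGTGCT, reverse …CTGCAGCA.
Reverse complement of the reverse primer's last 8 bases: TGCTGCAG; its first k bases are the reverse complement of the reverse primer's last k bases, so a perfect k-base overlap needs the forward primer's last k bases to equal them.
Comparing (forward last k vs required): k=1: T vs T ✓; k=2: CT vs TG ✗; k=3: GCT vs TGC ✗; k=4: TGCT vs TGCT ✓; k=5: GTGCT vs TGCTG ✗; k=6: CGTGCT vs TGCTGC ✗; k=7: GCGTGCT vs TGCTGCA ✗; k=8: GGCGTGCT vs TGCTGCAG ✗.
Perfect overlaps at k = 1, 4; the largest is 4.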